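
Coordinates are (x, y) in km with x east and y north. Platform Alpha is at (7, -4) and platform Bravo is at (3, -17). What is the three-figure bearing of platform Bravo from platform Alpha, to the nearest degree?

Δeast = 3 − 7 = -4.00; Δnorth = -17 − -4 = -13.00.
Bearing = atan2(Δeast, Δnorth) mod 360° = 197.10° ≈ 197°.

197°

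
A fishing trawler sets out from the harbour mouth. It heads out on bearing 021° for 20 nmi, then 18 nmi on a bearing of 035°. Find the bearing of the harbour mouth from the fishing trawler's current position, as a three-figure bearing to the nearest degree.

Leg 1 (021°, 20 nmi): east 20 sin 21° = 7.17, north 20 cos 21° = 18.67
Leg 2 (035°, 18 nmi): east 18 sin 35° = 10.32, north 18 cos 35° = 14.74
Net displacement: 17.49 east, 33.42 north. Direction back to start is (-17.49, -33.42): bearing = atan2(-17.49, -33.42) mod 360° = 207.63° ≈ 208°.

208°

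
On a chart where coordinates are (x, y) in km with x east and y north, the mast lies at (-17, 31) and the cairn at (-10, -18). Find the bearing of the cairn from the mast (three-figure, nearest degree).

Δeast = -10 − -17 = 7.00; Δnorth = -18 − 31 = -49.00.
Bearing = atan2(Δeast, Δnorth) mod 360° = 171.87° ≈ 172°.

172°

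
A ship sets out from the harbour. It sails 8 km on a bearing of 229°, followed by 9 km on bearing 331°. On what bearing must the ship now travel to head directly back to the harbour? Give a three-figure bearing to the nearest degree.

104°

Leg 1 (229°, 8 km): east 8 sin 229° = -6.04, north 8 cos 229° = -5.25
Leg 2 (331°, 9 km): east 9 sin 331° = -4.36, north 9 cos 331° = 7.87
Net displacement: -10.40 east, 2.62 north. Direction back to start is (10.40, -2.62): bearing = atan2(10.40, -2.62) mod 360° = 104.15° ≈ 104°.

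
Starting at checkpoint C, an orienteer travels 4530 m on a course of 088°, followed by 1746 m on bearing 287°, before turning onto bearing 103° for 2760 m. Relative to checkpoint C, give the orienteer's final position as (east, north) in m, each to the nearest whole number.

Leg 1 (088°, 4530 m): east 4530 sin 88° = 4527.24, north 4530 cos 88° = 158.09
Leg 2 (287°, 1746 m): east 1746 sin 287° = -1669.71, north 1746 cos 287° = 510.48
Leg 3 (103°, 2760 m): east 2760 sin 103° = 2689.26, north 2760 cos 103° = -620.86
Summing: 5546.79 m east, 47.71 m north → (5547, 48).

(5547, 48)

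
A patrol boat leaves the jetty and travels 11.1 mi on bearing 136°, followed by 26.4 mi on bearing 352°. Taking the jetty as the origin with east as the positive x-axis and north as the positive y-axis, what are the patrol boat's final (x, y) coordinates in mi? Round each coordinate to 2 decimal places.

(4.04, 18.16)

Leg 1 (136°, 11.1 mi): east 11.1 sin 136° = 7.71, north 11.1 cos 136° = -7.98
Leg 2 (352°, 26.4 mi): east 26.4 sin 352° = -3.67, north 26.4 cos 352° = 26.14
Summing: 4.04 mi east, 18.16 mi north → (4.04, 18.16).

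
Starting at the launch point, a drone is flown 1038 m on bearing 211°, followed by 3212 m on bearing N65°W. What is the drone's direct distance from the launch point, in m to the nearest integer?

Leg 1 (211°, 1038 m): east 1038 sin 211° = -534.61, north 1038 cos 211° = -889.74
Leg 2 (N65°W, 3212 m): east 3212 sin 295° = -2911.06, north 3212 cos 295° = 1357.45
Net: -3445.67 east, 467.71 north. Distance = √((-3445.67)² + (467.71)²) = 3477.268 m.

3477 m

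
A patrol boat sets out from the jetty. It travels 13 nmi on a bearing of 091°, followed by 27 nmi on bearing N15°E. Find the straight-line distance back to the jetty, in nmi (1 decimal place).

Leg 1 (091°, 13 nmi): east 13 sin 91° = 13.00, north 13 cos 91° = -0.23
Leg 2 (N15°E, 27 nmi): east 27 sin 15° = 6.99, north 27 cos 15° = 26.08
Net: 19.99 east, 25.85 north. Distance = √((19.99)² + (25.85)²) = 32.678 nmi.

32.7 nmi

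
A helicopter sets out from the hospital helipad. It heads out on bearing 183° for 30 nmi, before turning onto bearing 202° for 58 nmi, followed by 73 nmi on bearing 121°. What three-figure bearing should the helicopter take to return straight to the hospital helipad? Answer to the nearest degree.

342°

Leg 1 (183°, 30 nmi): east 30 sin 183° = -1.57, north 30 cos 183° = -29.96
Leg 2 (202°, 58 nmi): east 58 sin 202° = -21.73, north 58 cos 202° = -53.78
Leg 3 (121°, 73 nmi): east 73 sin 121° = 62.57, north 73 cos 121° = -37.60
Net displacement: 39.28 east, -121.33 north. Direction back to start is (-39.28, 121.33): bearing = atan2(-39.28, 121.33) mod 360° = 342.06° ≈ 342°.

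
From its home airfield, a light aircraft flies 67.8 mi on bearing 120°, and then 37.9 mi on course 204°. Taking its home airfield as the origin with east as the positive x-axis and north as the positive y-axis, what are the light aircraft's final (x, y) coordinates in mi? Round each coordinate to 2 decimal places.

Leg 1 (120°, 67.8 mi): east 67.8 sin 120° = 58.72, north 67.8 cos 120° = -33.90
Leg 2 (204°, 37.9 mi): east 37.9 sin 204° = -15.42, north 37.9 cos 204° = -34.62
Summing: 43.30 mi east, -68.52 mi north → (43.30, -68.52).

(43.30, -68.52)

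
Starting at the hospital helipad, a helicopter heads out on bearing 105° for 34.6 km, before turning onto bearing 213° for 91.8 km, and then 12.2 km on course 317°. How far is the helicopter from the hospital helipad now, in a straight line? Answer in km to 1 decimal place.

80.9 km

Leg 1 (105°, 34.6 km): east 34.6 sin 105° = 33.42, north 34.6 cos 105° = -8.96
Leg 2 (213°, 91.8 km): east 91.8 sin 213° = -50.00, north 91.8 cos 213° = -76.99
Leg 3 (317°, 12.2 km): east 12.2 sin 317° = -8.32, north 12.2 cos 317° = 8.92
Net: -24.90 east, -77.02 north. Distance = √((-24.90)² + (-77.02)²) = 80.947 km.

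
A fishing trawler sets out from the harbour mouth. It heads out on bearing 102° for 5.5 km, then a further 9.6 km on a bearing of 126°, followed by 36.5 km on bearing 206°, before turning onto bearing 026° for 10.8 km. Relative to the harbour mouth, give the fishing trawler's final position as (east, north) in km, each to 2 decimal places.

(1.88, -29.89)

Leg 1 (102°, 5.5 km): east 5.5 sin 102° = 5.38, north 5.5 cos 102° = -1.14
Leg 2 (126°, 9.6 km): east 9.6 sin 126° = 7.77, north 9.6 cos 126° = -5.64
Leg 3 (206°, 36.5 km): east 36.5 sin 206° = -16.00, north 36.5 cos 206° = -32.81
Leg 4 (026°, 10.8 km): east 10.8 sin 26° = 4.73, north 10.8 cos 26° = 9.71
Summing: 1.88 km east, -29.89 km north → (1.88, -29.89).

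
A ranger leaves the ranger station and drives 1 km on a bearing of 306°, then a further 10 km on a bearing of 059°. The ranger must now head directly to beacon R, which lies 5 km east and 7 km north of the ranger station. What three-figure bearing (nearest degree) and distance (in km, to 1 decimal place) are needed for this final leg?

Leg 1 (306°, 1 km): east 1 sin 306° = -0.81, north 1 cos 306° = 0.59
Leg 2 (059°, 10 km): east 10 sin 59° = 8.57, north 10 cos 59° = 5.15
Current position: (7.76, 5.74). Target: (5, 7). Remaining: Δeast = -2.76, Δnorth = 1.26.
Bearing = atan2(-2.76, 1.26) mod 360° = 294.55°; distance = √((-2.76)² + (1.26)²) = 3.037 km.

295°, 3.0 km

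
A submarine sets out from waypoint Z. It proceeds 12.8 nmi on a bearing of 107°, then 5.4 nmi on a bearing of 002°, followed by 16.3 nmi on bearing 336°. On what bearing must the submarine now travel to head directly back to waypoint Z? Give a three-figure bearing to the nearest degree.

Leg 1 (107°, 12.8 nmi): east 12.8 sin 107° = 12.24, north 12.8 cos 107° = -3.74
Leg 2 (002°, 5.4 nmi): east 5.4 sin 2° = 0.19, north 5.4 cos 2° = 5.40
Leg 3 (336°, 16.3 nmi): east 16.3 sin 336° = -6.63, north 16.3 cos 336° = 14.89
Net displacement: 5.80 east, 16.55 north. Direction back to start is (-5.80, -16.55): bearing = atan2(-5.80, -16.55) mod 360° = 199.32° ≈ 199°.

199°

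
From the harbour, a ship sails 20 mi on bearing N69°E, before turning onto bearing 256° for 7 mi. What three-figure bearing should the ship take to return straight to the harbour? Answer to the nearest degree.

Leg 1 (N69°E, 20 mi): east 20 sin 69° = 18.67, north 20 cos 69° = 7.17
Leg 2 (256°, 7 mi): east 7 sin 256° = -6.79, north 7 cos 256° = -1.69
Net displacement: 11.88 east, 5.47 north. Direction back to start is (-11.88, -5.47): bearing = atan2(-11.88, -5.47) mod 360° = 245.26° ≈ 245°.

245°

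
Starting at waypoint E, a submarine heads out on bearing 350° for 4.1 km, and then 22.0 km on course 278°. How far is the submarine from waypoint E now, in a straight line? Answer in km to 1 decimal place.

Leg 1 (350°, 4.1 km): east 4.1 sin 350° = -0.71, north 4.1 cos 350° = 4.04
Leg 2 (278°, 22.0 km): east 22.0 sin 278° = -21.79, north 22.0 cos 278° = 3.06
Net: -22.50 east, 7.10 north. Distance = √((-22.50)² + (7.10)²) = 23.591 km.

23.6 km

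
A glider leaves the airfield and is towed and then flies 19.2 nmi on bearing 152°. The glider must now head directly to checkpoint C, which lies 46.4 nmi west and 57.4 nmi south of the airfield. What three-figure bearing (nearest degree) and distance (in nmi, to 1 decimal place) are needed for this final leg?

234°, 68.6 nmi

Leg 1 (152°, 19.2 nmi): east 19.2 sin 152° = 9.01, north 19.2 cos 152° = -16.95
Current position: (9.01, -16.95). Target: (-46.4, -57.4). Remaining: Δeast = -55.41, Δnorth = -40.45.
Bearing = atan2(-55.41, -40.45) mod 360° = 233.87°; distance = √((-55.41)² + (-40.45)²) = 68.605 nmi.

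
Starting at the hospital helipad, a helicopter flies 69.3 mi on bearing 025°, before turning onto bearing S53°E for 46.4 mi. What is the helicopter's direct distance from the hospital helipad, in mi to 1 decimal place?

Leg 1 (025°, 69.3 mi): east 69.3 sin 25° = 29.29, north 69.3 cos 25° = 62.81
Leg 2 (S53°E, 46.4 mi): east 46.4 sin 127° = 37.06, north 46.4 cos 127° = -27.92
Net: 66.34 east, 34.88 north. Distance = √((66.34)² + (34.88)²) = 74.956 mi.

75.0 mi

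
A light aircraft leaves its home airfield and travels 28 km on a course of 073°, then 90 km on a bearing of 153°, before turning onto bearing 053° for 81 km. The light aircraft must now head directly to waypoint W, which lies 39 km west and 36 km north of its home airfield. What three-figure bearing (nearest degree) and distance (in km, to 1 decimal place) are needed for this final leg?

289°, 181.3 km

Leg 1 (073°, 28 km): east 28 sin 73° = 26.78, north 28 cos 73° = 8.19
Leg 2 (153°, 90 km): east 90 sin 153° = 40.86, north 90 cos 153° = -80.19
Leg 3 (053°, 81 km): east 81 sin 53° = 64.69, north 81 cos 53° = 48.75
Current position: (132.33, -23.26). Target: (-39, 36). Remaining: Δeast = -171.33, Δnorth = 59.26.
Bearing = atan2(-171.33, 59.26) mod 360° = 289.08°; distance = √((-171.33)² + (59.26)²) = 181.284 km.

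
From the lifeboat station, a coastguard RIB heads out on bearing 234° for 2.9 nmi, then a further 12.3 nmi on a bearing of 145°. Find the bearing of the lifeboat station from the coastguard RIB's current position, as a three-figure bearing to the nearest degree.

338°

Leg 1 (234°, 2.9 nmi): east 2.9 sin 234° = -2.35, north 2.9 cos 234° = -1.70
Leg 2 (145°, 12.3 nmi): east 12.3 sin 145° = 7.05, north 12.3 cos 145° = -10.08
Net displacement: 4.71 east, -11.78 north. Direction back to start is (-4.71, 11.78): bearing = atan2(-4.71, 11.78) mod 360° = 338.21° ≈ 338°.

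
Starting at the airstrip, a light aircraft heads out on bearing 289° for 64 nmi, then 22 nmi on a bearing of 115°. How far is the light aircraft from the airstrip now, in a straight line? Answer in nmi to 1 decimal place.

42.2 nmi

Leg 1 (289°, 64 nmi): east 64 sin 289° = -60.51, north 64 cos 289° = 20.84
Leg 2 (115°, 22 nmi): east 22 sin 115° = 19.94, north 22 cos 115° = -9.30
Net: -40.57 east, 11.54 north. Distance = √((-40.57)² + (11.54)²) = 42.183 nmi.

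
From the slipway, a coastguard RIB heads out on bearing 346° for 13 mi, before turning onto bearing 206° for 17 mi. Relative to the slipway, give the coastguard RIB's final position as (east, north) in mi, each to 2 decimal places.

(-10.60, -2.67)

Leg 1 (346°, 13 mi): east 13 sin 346° = -3.14, north 13 cos 346° = 12.61
Leg 2 (206°, 17 mi): east 17 sin 206° = -7.45, north 17 cos 206° = -15.28
Summing: -10.60 mi east, -2.67 mi north → (-10.60, -2.67).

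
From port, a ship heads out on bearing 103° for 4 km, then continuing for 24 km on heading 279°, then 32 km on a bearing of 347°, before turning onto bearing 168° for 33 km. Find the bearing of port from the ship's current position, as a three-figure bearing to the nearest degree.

095°

Leg 1 (103°, 4 km): east 4 sin 103° = 3.90, north 4 cos 103° = -0.90
Leg 2 (279°, 24 km): east 24 sin 279° = -23.70, north 24 cos 279° = 3.75
Leg 3 (347°, 32 km): east 32 sin 347° = -7.20, north 32 cos 347° = 31.18
Leg 4 (168°, 33 km): east 33 sin 168° = 6.86, north 33 cos 168° = -32.28
Net displacement: -20.14 east, 1.76 north. Direction back to start is (20.14, -1.76): bearing = atan2(20.14, -1.76) mod 360° = 94.98° ≈ 095°.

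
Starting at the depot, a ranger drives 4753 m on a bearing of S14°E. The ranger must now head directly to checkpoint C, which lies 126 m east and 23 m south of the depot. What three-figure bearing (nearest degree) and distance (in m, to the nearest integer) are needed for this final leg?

347°, 4702 m

Leg 1 (S14°E, 4753 m): east 4753 sin 166° = 1149.85, north 4753 cos 166° = -4611.82
Current position: (1149.85, -4611.82). Target: (126, -23). Remaining: Δeast = -1023.85, Δnorth = 4588.82.
Bearing = atan2(-1023.85, 4588.82) mod 360° = 347.42°; distance = √((-1023.85)² + (4588.82)²) = 4701.649 m.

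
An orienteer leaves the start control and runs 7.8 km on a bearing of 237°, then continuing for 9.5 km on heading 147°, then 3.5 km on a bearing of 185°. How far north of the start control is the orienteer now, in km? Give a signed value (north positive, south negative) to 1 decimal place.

-15.7 km

Leg 1 (237°, 7.8 km): east 7.8 sin 237° = -6.54, north 7.8 cos 237° = -4.25
Leg 2 (147°, 9.5 km): east 9.5 sin 147° = 5.17, north 9.5 cos 147° = -7.97
Leg 3 (185°, 3.5 km): east 3.5 sin 185° = -0.31, north 3.5 cos 185° = -3.49
Net north component: -15.70 km.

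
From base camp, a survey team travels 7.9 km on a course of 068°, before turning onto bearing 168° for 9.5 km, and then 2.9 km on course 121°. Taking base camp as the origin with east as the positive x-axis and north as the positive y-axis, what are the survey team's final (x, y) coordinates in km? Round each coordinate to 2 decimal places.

(11.79, -7.83)

Leg 1 (068°, 7.9 km): east 7.9 sin 68° = 7.32, north 7.9 cos 68° = 2.96
Leg 2 (168°, 9.5 km): east 9.5 sin 168° = 1.98, north 9.5 cos 168° = -9.29
Leg 3 (121°, 2.9 km): east 2.9 sin 121° = 2.49, north 2.9 cos 121° = -1.49
Summing: 11.79 km east, -7.83 km north → (11.79, -7.83).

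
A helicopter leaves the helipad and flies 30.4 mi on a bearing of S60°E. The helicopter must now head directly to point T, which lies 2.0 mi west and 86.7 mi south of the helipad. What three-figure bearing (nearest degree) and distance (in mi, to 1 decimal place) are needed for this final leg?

202°, 76.9 mi

Leg 1 (S60°E, 30.4 mi): east 30.4 sin 120° = 26.33, north 30.4 cos 120° = -15.20
Current position: (26.33, -15.20). Target: (-2.0, -86.7). Remaining: Δeast = -28.33, Δnorth = -71.50.
Bearing = atan2(-28.33, -71.50) mod 360° = 201.61°; distance = √((-28.33)² + (-71.50)²) = 76.907 mi.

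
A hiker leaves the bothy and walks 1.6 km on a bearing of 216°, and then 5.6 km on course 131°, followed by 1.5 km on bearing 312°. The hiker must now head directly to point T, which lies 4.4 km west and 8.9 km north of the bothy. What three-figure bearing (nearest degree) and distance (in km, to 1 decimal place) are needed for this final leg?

Leg 1 (216°, 1.6 km): east 1.6 sin 216° = -0.94, north 1.6 cos 216° = -1.29
Leg 2 (131°, 5.6 km): east 5.6 sin 131° = 4.23, north 5.6 cos 131° = -3.67
Leg 3 (312°, 1.5 km): east 1.5 sin 312° = -1.11, north 1.5 cos 312° = 1.00
Current position: (2.17, -3.96). Target: (-4.4, 8.9). Remaining: Δeast = -6.57, Δnorth = 12.86.
Bearing = atan2(-6.57, 12.86) mod 360° = 332.94°; distance = √((-6.57)² + (12.86)²) = 14.446 km.

333°, 14.4 km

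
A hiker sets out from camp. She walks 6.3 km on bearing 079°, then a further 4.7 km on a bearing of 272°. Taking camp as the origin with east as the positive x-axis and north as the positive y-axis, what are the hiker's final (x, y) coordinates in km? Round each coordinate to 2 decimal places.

(1.49, 1.37)

Leg 1 (079°, 6.3 km): east 6.3 sin 79° = 6.18, north 6.3 cos 79° = 1.20
Leg 2 (272°, 4.7 km): east 4.7 sin 272° = -4.70, north 4.7 cos 272° = 0.16
Summing: 1.49 km east, 1.37 km north → (1.49, 1.37).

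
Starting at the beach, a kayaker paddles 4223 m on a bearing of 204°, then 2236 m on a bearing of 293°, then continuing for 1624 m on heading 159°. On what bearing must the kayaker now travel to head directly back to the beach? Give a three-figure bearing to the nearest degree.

035°

Leg 1 (204°, 4223 m): east 4223 sin 204° = -1717.65, north 4223 cos 204° = -3857.90
Leg 2 (293°, 2236 m): east 2236 sin 293° = -2058.25, north 2236 cos 293° = 873.67
Leg 3 (159°, 1624 m): east 1624 sin 159° = 581.99, north 1624 cos 159° = -1516.13
Net displacement: -3193.91 east, -4500.36 north. Direction back to start is (3193.91, 4500.36): bearing = atan2(3193.91, 4500.36) mod 360° = 35.36° ≈ 035°.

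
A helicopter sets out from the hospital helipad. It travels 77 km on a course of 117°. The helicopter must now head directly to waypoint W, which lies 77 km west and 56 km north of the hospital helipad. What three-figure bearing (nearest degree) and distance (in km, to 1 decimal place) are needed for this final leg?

302°, 171.7 km

Leg 1 (117°, 77 km): east 77 sin 117° = 68.61, north 77 cos 117° = -34.96
Current position: (68.61, -34.96). Target: (-77, 56). Remaining: Δeast = -145.61, Δnorth = 90.96.
Bearing = atan2(-145.61, 90.96) mod 360° = 301.99°; distance = √((-145.61)² + (90.96)²) = 171.682 km.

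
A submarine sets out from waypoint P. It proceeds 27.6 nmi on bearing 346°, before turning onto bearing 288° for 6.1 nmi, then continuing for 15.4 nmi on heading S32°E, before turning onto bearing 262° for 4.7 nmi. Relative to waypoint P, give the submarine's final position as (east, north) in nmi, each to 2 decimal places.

Leg 1 (346°, 27.6 nmi): east 27.6 sin 346° = -6.68, north 27.6 cos 346° = 26.78
Leg 2 (288°, 6.1 nmi): east 6.1 sin 288° = -5.80, north 6.1 cos 288° = 1.89
Leg 3 (S32°E, 15.4 nmi): east 15.4 sin 148° = 8.16, north 15.4 cos 148° = -13.06
Leg 4 (262°, 4.7 nmi): east 4.7 sin 262° = -4.65, north 4.7 cos 262° = -0.65
Summing: -8.97 nmi east, 14.95 nmi north → (-8.97, 14.95).

(-8.97, 14.95)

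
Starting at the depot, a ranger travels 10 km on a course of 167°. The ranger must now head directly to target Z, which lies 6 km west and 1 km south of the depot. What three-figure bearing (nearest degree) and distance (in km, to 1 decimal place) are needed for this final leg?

317°, 12.0 km

Leg 1 (167°, 10 km): east 10 sin 167° = 2.25, north 10 cos 167° = -9.74
Current position: (2.25, -9.74). Target: (-6, -1). Remaining: Δeast = -8.25, Δnorth = 8.74.
Bearing = atan2(-8.25, 8.74) mod 360° = 316.67°; distance = √((-8.25)² + (8.74)²) = 12.021 km.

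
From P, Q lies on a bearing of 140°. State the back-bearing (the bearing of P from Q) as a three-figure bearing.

Back-bearing = 140° + 180° = 320°.

320°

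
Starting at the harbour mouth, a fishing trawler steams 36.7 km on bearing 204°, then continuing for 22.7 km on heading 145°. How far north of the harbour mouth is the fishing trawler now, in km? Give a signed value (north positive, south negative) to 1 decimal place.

-52.1 km

Leg 1 (204°, 36.7 km): east 36.7 sin 204° = -14.93, north 36.7 cos 204° = -33.53
Leg 2 (145°, 22.7 km): east 22.7 sin 145° = 13.02, north 22.7 cos 145° = -18.59
Net north component: -52.12 km.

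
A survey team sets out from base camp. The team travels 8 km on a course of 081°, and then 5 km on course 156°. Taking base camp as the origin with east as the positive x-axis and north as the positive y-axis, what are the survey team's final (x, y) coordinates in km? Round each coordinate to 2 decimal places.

(9.94, -3.32)

Leg 1 (081°, 8 km): east 8 sin 81° = 7.90, north 8 cos 81° = 1.25
Leg 2 (156°, 5 km): east 5 sin 156° = 2.03, north 5 cos 156° = -4.57
Summing: 9.94 km east, -3.32 km north → (9.94, -3.32).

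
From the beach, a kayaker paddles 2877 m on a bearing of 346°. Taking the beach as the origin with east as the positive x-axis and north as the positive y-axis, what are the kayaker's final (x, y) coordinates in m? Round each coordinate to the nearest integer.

(-696, 2792)

Leg 1 (346°, 2877 m): east 2877 sin 346° = -696.01, north 2877 cos 346° = 2791.54
Summing: -696.01 m east, 2791.54 m north → (-696, 2792).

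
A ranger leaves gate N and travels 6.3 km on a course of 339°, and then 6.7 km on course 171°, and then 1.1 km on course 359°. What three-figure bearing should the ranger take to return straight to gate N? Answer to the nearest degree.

106°

Leg 1 (339°, 6.3 km): east 6.3 sin 339° = -2.26, north 6.3 cos 339° = 5.88
Leg 2 (171°, 6.7 km): east 6.7 sin 171° = 1.05, north 6.7 cos 171° = -6.62
Leg 3 (359°, 1.1 km): east 1.1 sin 359° = -0.02, north 1.1 cos 359° = 1.10
Net displacement: -1.23 east, 0.36 north. Direction back to start is (1.23, -0.36): bearing = atan2(1.23, -0.36) mod 360° = 106.50° ≈ 106°.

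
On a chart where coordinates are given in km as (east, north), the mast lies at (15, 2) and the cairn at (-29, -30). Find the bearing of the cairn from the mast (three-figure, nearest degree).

234°

Δeast = -29 − 15 = -44.00; Δnorth = -30 − 2 = -32.00.
Bearing = atan2(Δeast, Δnorth) mod 360° = 233.97° ≈ 234°.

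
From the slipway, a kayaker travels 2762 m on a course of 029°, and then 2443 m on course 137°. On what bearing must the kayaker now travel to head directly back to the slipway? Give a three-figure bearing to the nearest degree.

Leg 1 (029°, 2762 m): east 2762 sin 29° = 1339.04, north 2762 cos 29° = 2415.70
Leg 2 (137°, 2443 m): east 2443 sin 137° = 1666.12, north 2443 cos 137° = -1786.70
Net displacement: 3005.17 east, 629.00 north. Direction back to start is (-3005.17, -629.00): bearing = atan2(-3005.17, -629.00) mod 360° = 258.18° ≈ 258°.

258°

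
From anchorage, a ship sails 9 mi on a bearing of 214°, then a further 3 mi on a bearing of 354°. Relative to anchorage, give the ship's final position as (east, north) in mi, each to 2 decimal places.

Leg 1 (214°, 9 mi): east 9 sin 214° = -5.03, north 9 cos 214° = -7.46
Leg 2 (354°, 3 mi): east 3 sin 354° = -0.31, north 3 cos 354° = 2.98
Summing: -5.35 mi east, -4.48 mi north → (-5.35, -4.48).

(-5.35, -4.48)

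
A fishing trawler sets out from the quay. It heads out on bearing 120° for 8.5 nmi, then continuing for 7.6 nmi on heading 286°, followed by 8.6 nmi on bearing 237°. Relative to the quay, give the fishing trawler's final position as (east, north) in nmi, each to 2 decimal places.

(-7.16, -6.84)

Leg 1 (120°, 8.5 nmi): east 8.5 sin 120° = 7.36, north 8.5 cos 120° = -4.25
Leg 2 (286°, 7.6 nmi): east 7.6 sin 286° = -7.31, north 7.6 cos 286° = 2.09
Leg 3 (237°, 8.6 nmi): east 8.6 sin 237° = -7.21, north 8.6 cos 237° = -4.68
Summing: -7.16 nmi east, -6.84 nmi north → (-7.16, -6.84).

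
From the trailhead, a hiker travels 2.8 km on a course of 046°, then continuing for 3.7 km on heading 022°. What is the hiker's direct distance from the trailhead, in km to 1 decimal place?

6.4 km

Leg 1 (046°, 2.8 km): east 2.8 sin 46° = 2.01, north 2.8 cos 46° = 1.95
Leg 2 (022°, 3.7 km): east 3.7 sin 22° = 1.39, north 3.7 cos 22° = 3.43
Net: 3.40 east, 5.38 north. Distance = √((3.40)² + (5.38)²) = 6.361 km.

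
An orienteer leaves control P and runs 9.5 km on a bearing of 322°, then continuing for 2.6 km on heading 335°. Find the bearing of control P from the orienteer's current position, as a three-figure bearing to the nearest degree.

145°

Leg 1 (322°, 9.5 km): east 9.5 sin 322° = -5.85, north 9.5 cos 322° = 7.49
Leg 2 (335°, 2.6 km): east 2.6 sin 335° = -1.10, north 2.6 cos 335° = 2.36
Net displacement: -6.95 east, 9.84 north. Direction back to start is (6.95, -9.84): bearing = atan2(6.95, -9.84) mod 360° = 144.78° ≈ 145°.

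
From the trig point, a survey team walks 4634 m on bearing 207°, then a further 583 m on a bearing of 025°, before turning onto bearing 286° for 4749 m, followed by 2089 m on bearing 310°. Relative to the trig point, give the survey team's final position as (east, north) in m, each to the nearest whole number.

(-8023, -949)

Leg 1 (207°, 4634 m): east 4634 sin 207° = -2103.79, north 4634 cos 207° = -4128.92
Leg 2 (025°, 583 m): east 583 sin 25° = 246.39, north 583 cos 25° = 528.38
Leg 3 (286°, 4749 m): east 4749 sin 286° = -4565.03, north 4749 cos 286° = 1309.00
Leg 4 (310°, 2089 m): east 2089 sin 310° = -1600.27, north 2089 cos 310° = 1342.78
Summing: -8022.70 m east, -948.76 m north → (-8023, -949).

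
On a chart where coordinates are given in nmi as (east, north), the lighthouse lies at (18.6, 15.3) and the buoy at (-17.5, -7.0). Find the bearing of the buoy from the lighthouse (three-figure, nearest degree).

238°

Δeast = -17.5 − 18.6 = -36.10; Δnorth = -7.0 − 15.3 = -22.30.
Bearing = atan2(Δeast, Δnorth) mod 360° = 238.30° ≈ 238°.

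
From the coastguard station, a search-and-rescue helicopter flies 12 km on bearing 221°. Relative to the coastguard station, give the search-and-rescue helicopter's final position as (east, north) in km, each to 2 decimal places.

(-7.87, -9.06)

Leg 1 (221°, 12 km): east 12 sin 221° = -7.87, north 12 cos 221° = -9.06
Summing: -7.87 km east, -9.06 km north → (-7.87, -9.06).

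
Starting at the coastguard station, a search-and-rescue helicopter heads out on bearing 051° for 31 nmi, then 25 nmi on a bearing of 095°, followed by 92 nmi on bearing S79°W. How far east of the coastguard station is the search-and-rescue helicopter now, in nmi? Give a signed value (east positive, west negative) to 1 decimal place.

-41.3 nmi

Leg 1 (051°, 31 nmi): east 31 sin 51° = 24.09, north 31 cos 51° = 19.51
Leg 2 (095°, 25 nmi): east 25 sin 95° = 24.90, north 25 cos 95° = -2.18
Leg 3 (S79°W, 92 nmi): east 92 sin 259° = -90.31, north 92 cos 259° = -17.55
Net east component: -41.31 nmi.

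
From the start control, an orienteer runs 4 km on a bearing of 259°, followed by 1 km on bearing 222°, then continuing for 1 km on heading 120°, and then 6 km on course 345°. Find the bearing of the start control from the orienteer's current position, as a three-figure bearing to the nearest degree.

Leg 1 (259°, 4 km): east 4 sin 259° = -3.93, north 4 cos 259° = -0.76
Leg 2 (222°, 1 km): east 1 sin 222° = -0.67, north 1 cos 222° = -0.74
Leg 3 (120°, 1 km): east 1 sin 120° = 0.87, north 1 cos 120° = -0.50
Leg 4 (345°, 6 km): east 6 sin 345° = -1.55, north 6 cos 345° = 5.80
Net displacement: -5.28 east, 3.79 north. Direction back to start is (5.28, -3.79): bearing = atan2(5.28, -3.79) mod 360° = 125.65° ≈ 126°.

126°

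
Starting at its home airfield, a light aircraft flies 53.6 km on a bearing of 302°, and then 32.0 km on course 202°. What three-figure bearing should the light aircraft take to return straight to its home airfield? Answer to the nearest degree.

Leg 1 (302°, 53.6 km): east 53.6 sin 302° = -45.46, north 53.6 cos 302° = 28.40
Leg 2 (202°, 32.0 km): east 32.0 sin 202° = -11.99, north 32.0 cos 202° = -29.67
Net displacement: -57.44 east, -1.27 north. Direction back to start is (57.44, 1.27): bearing = atan2(57.44, 1.27) mod 360° = 88.74° ≈ 089°.

089°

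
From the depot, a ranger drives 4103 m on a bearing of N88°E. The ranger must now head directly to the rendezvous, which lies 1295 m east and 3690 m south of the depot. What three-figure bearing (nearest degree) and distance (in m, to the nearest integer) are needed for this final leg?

Leg 1 (N88°E, 4103 m): east 4103 sin 88° = 4100.50, north 4103 cos 88° = 143.19
Current position: (4100.50, 143.19). Target: (1295, -3690). Remaining: Δeast = -2805.50, Δnorth = -3833.19.
Bearing = atan2(-2805.50, -3833.19) mod 360° = 216.20°; distance = √((-2805.50)² + (-3833.19)²) = 4750.179 m.

216°, 4750 m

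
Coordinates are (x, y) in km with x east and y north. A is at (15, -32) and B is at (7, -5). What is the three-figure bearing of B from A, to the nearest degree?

343°

Δeast = 7 − 15 = -8.00; Δnorth = -5 − -32 = 27.00.
Bearing = atan2(Δeast, Δnorth) mod 360° = 343.50° ≈ 343°.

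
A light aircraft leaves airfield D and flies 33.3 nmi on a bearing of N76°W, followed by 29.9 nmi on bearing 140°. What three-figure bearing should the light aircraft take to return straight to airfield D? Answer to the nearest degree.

041°

Leg 1 (N76°W, 33.3 nmi): east 33.3 sin 284° = -32.31, north 33.3 cos 284° = 8.06
Leg 2 (140°, 29.9 nmi): east 29.9 sin 140° = 19.22, north 29.9 cos 140° = -22.90
Net displacement: -13.09 east, -14.85 north. Direction back to start is (13.09, 14.85): bearing = atan2(13.09, 14.85) mod 360° = 41.40° ≈ 041°.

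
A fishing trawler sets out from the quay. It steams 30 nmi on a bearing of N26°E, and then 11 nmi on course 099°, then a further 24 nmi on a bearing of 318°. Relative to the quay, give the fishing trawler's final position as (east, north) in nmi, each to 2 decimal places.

Leg 1 (N26°E, 30 nmi): east 30 sin 26° = 13.15, north 30 cos 26° = 26.96
Leg 2 (099°, 11 nmi): east 11 sin 99° = 10.86, north 11 cos 99° = -1.72
Leg 3 (318°, 24 nmi): east 24 sin 318° = -16.06, north 24 cos 318° = 17.84
Summing: 7.96 nmi east, 43.08 nmi north → (7.96, 43.08).

(7.96, 43.08)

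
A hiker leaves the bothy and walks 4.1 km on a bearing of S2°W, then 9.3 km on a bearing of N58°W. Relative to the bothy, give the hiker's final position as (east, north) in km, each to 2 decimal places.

(-8.03, 0.83)

Leg 1 (S2°W, 4.1 km): east 4.1 sin 182° = -0.14, north 4.1 cos 182° = -4.10
Leg 2 (N58°W, 9.3 km): east 9.3 sin 302° = -7.89, north 9.3 cos 302° = 4.93
Summing: -8.03 km east, 0.83 km north → (-8.03, 0.83).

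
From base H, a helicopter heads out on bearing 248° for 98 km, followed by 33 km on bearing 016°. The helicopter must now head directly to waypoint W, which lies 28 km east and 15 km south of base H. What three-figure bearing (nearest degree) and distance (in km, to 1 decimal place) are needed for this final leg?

095°, 110.2 km

Leg 1 (248°, 98 km): east 98 sin 248° = -90.86, north 98 cos 248° = -36.71
Leg 2 (016°, 33 km): east 33 sin 16° = 9.10, north 33 cos 16° = 31.72
Current position: (-81.77, -4.99). Target: (28, -15). Remaining: Δeast = 109.77, Δnorth = -10.01.
Bearing = atan2(109.77, -10.01) mod 360° = 95.21°; distance = √((109.77)² + (-10.01)²) = 110.223 km.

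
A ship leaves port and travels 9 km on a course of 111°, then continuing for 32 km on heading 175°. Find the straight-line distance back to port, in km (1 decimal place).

Leg 1 (111°, 9 km): east 9 sin 111° = 8.40, north 9 cos 111° = -3.23
Leg 2 (175°, 32 km): east 32 sin 175° = 2.79, north 32 cos 175° = -31.88
Net: 11.19 east, -35.10 north. Distance = √((11.19)² + (-35.10)²) = 36.844 km.

36.8 km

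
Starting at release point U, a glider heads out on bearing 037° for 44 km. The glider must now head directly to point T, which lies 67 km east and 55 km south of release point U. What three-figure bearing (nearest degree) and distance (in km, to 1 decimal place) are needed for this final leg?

Leg 1 (037°, 44 km): east 44 sin 37° = 26.48, north 44 cos 37° = 35.14
Current position: (26.48, 35.14). Target: (67, -55). Remaining: Δeast = 40.52, Δnorth = -90.14.
Bearing = atan2(40.52, -90.14) mod 360° = 155.79°; distance = √((40.52)² + (-90.14)²) = 98.829 km.

156°, 98.8 km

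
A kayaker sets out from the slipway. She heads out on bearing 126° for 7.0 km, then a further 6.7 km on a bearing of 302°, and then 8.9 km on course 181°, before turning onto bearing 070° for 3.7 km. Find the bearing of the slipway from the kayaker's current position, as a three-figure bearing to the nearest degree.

Leg 1 (126°, 7.0 km): east 7.0 sin 126° = 5.66, north 7.0 cos 126° = -4.11
Leg 2 (302°, 6.7 km): east 6.7 sin 302° = -5.68, north 6.7 cos 302° = 3.55
Leg 3 (181°, 8.9 km): east 8.9 sin 181° = -0.16, north 8.9 cos 181° = -8.90
Leg 4 (070°, 3.7 km): east 3.7 sin 70° = 3.48, north 3.7 cos 70° = 1.27
Net displacement: 3.30 east, -8.20 north. Direction back to start is (-3.30, 8.20): bearing = atan2(-3.30, 8.20) mod 360° = 338.06° ≈ 338°.

338°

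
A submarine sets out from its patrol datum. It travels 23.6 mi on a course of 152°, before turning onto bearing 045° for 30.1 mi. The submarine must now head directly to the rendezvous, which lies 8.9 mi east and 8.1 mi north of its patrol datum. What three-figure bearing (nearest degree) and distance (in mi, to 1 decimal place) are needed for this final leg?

288°, 24.7 mi

Leg 1 (152°, 23.6 mi): east 23.6 sin 152° = 11.08, north 23.6 cos 152° = -20.84
Leg 2 (045°, 30.1 mi): east 30.1 sin 45° = 21.28, north 30.1 cos 45° = 21.28
Current position: (32.36, 0.45). Target: (8.9, 8.1). Remaining: Δeast = -23.46, Δnorth = 7.65.
Bearing = atan2(-23.46, 7.65) mod 360° = 288.07°; distance = √((-23.46)² + (7.65)²) = 24.680 mi.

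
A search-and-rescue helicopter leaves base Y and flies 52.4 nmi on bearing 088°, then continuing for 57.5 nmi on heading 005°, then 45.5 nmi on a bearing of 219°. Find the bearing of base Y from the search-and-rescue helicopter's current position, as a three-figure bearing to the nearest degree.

230°

Leg 1 (088°, 52.4 nmi): east 52.4 sin 88° = 52.37, north 52.4 cos 88° = 1.83
Leg 2 (005°, 57.5 nmi): east 57.5 sin 5° = 5.01, north 57.5 cos 5° = 57.28
Leg 3 (219°, 45.5 nmi): east 45.5 sin 219° = -28.63, north 45.5 cos 219° = -35.36
Net displacement: 28.75 east, 23.75 north. Direction back to start is (-28.75, -23.75): bearing = atan2(-28.75, -23.75) mod 360° = 230.44° ≈ 230°.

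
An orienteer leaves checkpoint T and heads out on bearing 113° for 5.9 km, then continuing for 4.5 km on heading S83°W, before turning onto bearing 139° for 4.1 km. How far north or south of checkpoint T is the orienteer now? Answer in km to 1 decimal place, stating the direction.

5.9 km south

Leg 1 (113°, 5.9 km): east 5.9 sin 113° = 5.43, north 5.9 cos 113° = -2.31
Leg 2 (S83°W, 4.5 km): east 4.5 sin 263° = -4.47, north 4.5 cos 263° = -0.55
Leg 3 (139°, 4.1 km): east 4.1 sin 139° = 2.69, north 4.1 cos 139° = -3.09
Net north component: -5.95 km.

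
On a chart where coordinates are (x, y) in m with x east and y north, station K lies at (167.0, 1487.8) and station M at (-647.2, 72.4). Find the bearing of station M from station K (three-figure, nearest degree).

210°

Δeast = -647.2 − 167.0 = -814.20; Δnorth = 72.4 − 1487.8 = -1415.40.
Bearing = atan2(Δeast, Δnorth) mod 360° = 209.91° ≈ 210°.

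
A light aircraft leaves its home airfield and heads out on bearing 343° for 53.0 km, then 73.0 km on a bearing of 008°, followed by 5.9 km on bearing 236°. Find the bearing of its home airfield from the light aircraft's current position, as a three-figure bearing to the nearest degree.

Leg 1 (343°, 53.0 km): east 53.0 sin 343° = -15.50, north 53.0 cos 343° = 50.68
Leg 2 (008°, 73.0 km): east 73.0 sin 8° = 10.16, north 73.0 cos 8° = 72.29
Leg 3 (236°, 5.9 km): east 5.9 sin 236° = -4.89, north 5.9 cos 236° = -3.30
Net displacement: -10.23 east, 119.67 north. Direction back to start is (10.23, -119.67): bearing = atan2(10.23, -119.67) mod 360° = 175.12° ≈ 175°.

175°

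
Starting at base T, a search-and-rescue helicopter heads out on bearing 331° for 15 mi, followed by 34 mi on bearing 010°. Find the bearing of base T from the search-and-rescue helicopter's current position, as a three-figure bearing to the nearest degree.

178°

Leg 1 (331°, 15 mi): east 15 sin 331° = -7.27, north 15 cos 331° = 13.12
Leg 2 (010°, 34 mi): east 34 sin 10° = 5.90, north 34 cos 10° = 33.48
Net displacement: -1.37 east, 46.60 north. Direction back to start is (1.37, -46.60): bearing = atan2(1.37, -46.60) mod 360° = 178.32° ≈ 178°.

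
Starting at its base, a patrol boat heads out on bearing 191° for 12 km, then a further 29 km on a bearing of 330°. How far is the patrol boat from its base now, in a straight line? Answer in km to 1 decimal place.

21.4 km

Leg 1 (191°, 12 km): east 12 sin 191° = -2.29, north 12 cos 191° = -11.78
Leg 2 (330°, 29 km): east 29 sin 330° = -14.50, north 29 cos 330° = 25.11
Net: -16.79 east, 13.34 north. Distance = √((-16.79)² + (13.34)²) = 21.441 km.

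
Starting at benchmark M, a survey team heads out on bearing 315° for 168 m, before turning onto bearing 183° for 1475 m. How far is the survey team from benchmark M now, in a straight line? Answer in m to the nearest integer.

1368 m

Leg 1 (315°, 168 m): east 168 sin 315° = -118.79, north 168 cos 315° = 118.79
Leg 2 (183°, 1475 m): east 1475 sin 183° = -77.20, north 1475 cos 183° = -1472.98
Net: -195.99 east, -1354.18 north. Distance = √((-195.99)² + (-1354.18)²) = 1368.294 m.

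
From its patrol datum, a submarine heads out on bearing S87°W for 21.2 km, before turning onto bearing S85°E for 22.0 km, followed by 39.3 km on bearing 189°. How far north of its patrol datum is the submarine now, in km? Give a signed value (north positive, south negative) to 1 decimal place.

Leg 1 (S87°W, 21.2 km): east 21.2 sin 267° = -21.17, north 21.2 cos 267° = -1.11
Leg 2 (S85°E, 22.0 km): east 22.0 sin 95° = 21.92, north 22.0 cos 95° = -1.92
Leg 3 (189°, 39.3 km): east 39.3 sin 189° = -6.15, north 39.3 cos 189° = -38.82
Net north component: -41.84 km.

-41.8 km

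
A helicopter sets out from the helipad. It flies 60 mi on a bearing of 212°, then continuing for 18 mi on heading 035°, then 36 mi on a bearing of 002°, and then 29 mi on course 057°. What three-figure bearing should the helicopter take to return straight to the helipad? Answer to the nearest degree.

195°

Leg 1 (212°, 60 mi): east 60 sin 212° = -31.80, north 60 cos 212° = -50.88
Leg 2 (035°, 18 mi): east 18 sin 35° = 10.32, north 18 cos 35° = 14.74
Leg 3 (002°, 36 mi): east 36 sin 2° = 1.26, north 36 cos 2° = 35.98
Leg 4 (057°, 29 mi): east 29 sin 57° = 24.32, north 29 cos 57° = 15.79
Net displacement: 4.11 east, 15.63 north. Direction back to start is (-4.11, -15.63): bearing = atan2(-4.11, -15.63) mod 360° = 194.72° ≈ 195°.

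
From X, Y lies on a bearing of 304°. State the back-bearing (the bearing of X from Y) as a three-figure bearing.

124°

Back-bearing = 304° − 180° = 124°.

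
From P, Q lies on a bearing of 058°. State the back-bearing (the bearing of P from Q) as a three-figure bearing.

238°

Back-bearing = 058° + 180° = 238°.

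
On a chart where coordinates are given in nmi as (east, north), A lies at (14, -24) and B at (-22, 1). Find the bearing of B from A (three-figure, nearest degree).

305°

Δeast = -22 − 14 = -36.00; Δnorth = 1 − -24 = 25.00.
Bearing = atan2(Δeast, Δnorth) mod 360° = 304.78° ≈ 305°.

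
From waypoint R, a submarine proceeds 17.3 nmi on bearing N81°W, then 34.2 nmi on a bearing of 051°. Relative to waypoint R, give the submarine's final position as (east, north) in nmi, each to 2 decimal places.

Leg 1 (N81°W, 17.3 nmi): east 17.3 sin 279° = -17.09, north 17.3 cos 279° = 2.71
Leg 2 (051°, 34.2 nmi): east 34.2 sin 51° = 26.58, north 34.2 cos 51° = 21.52
Summing: 9.49 nmi east, 24.23 nmi north → (9.49, 24.23).

(9.49, 24.23)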